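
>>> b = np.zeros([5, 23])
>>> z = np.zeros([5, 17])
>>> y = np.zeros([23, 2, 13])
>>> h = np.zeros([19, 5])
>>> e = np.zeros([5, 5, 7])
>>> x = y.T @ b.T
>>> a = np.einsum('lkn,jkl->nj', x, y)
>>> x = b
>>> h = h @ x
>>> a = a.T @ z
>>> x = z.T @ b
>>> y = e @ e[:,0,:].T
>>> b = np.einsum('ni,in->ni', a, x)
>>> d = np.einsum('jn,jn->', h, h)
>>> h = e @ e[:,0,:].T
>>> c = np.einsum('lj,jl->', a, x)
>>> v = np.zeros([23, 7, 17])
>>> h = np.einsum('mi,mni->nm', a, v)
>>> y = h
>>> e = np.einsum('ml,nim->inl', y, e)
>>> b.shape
(23, 17)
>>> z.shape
(5, 17)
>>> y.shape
(7, 23)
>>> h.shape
(7, 23)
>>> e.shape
(5, 5, 23)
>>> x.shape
(17, 23)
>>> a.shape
(23, 17)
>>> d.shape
()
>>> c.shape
()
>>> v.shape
(23, 7, 17)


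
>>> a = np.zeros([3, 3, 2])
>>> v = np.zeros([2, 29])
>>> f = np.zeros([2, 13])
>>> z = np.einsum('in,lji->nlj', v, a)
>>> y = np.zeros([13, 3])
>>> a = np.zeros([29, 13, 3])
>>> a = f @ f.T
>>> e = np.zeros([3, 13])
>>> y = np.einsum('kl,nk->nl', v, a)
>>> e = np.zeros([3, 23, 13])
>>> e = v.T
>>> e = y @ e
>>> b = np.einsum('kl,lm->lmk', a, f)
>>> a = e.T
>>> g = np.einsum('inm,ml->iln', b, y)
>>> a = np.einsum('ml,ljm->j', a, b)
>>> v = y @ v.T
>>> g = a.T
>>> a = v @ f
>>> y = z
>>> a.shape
(2, 13)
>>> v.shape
(2, 2)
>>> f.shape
(2, 13)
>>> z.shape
(29, 3, 3)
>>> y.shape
(29, 3, 3)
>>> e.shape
(2, 2)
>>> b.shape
(2, 13, 2)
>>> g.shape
(13,)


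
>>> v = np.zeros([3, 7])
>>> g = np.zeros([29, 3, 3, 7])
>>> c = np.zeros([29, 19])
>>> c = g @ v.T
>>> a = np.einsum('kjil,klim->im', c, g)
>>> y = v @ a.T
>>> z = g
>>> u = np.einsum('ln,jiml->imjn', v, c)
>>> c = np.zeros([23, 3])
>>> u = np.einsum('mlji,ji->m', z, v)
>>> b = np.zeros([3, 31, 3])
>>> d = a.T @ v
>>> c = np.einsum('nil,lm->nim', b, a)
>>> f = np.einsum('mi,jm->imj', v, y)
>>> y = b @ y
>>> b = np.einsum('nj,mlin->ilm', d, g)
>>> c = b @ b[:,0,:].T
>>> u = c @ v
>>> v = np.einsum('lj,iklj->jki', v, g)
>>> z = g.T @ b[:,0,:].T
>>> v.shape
(7, 3, 29)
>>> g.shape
(29, 3, 3, 7)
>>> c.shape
(3, 3, 3)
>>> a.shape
(3, 7)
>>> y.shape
(3, 31, 3)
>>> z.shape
(7, 3, 3, 3)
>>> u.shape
(3, 3, 7)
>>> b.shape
(3, 3, 29)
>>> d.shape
(7, 7)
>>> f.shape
(7, 3, 3)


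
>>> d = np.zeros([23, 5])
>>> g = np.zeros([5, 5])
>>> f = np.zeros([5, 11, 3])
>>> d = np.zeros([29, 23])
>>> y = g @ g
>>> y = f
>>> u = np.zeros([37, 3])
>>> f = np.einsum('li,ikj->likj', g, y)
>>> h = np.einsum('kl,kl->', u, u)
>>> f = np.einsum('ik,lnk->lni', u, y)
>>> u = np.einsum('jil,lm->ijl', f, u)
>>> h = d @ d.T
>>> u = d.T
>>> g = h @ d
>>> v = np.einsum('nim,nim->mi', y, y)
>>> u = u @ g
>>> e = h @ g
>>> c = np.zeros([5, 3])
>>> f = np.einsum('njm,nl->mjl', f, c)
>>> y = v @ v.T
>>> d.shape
(29, 23)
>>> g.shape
(29, 23)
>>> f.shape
(37, 11, 3)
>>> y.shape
(3, 3)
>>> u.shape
(23, 23)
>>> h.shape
(29, 29)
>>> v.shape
(3, 11)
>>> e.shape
(29, 23)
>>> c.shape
(5, 3)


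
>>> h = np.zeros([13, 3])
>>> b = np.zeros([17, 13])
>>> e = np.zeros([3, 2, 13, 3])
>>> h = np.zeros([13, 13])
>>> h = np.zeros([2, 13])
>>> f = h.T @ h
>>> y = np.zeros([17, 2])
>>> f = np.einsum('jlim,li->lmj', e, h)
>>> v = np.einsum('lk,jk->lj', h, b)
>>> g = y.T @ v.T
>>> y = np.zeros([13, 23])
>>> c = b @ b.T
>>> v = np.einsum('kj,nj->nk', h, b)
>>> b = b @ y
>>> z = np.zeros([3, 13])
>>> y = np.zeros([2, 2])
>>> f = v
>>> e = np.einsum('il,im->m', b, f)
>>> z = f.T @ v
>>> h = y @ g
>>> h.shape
(2, 2)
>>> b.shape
(17, 23)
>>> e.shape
(2,)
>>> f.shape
(17, 2)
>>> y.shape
(2, 2)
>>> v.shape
(17, 2)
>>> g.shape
(2, 2)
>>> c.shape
(17, 17)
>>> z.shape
(2, 2)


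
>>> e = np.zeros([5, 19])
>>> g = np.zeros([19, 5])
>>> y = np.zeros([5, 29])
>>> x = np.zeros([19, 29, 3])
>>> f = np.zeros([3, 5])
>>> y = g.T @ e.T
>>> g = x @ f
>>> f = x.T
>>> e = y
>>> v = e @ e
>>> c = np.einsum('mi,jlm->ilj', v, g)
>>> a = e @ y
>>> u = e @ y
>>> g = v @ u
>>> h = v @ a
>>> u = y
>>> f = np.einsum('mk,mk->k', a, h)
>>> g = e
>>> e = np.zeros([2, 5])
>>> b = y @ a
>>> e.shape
(2, 5)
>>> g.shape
(5, 5)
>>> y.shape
(5, 5)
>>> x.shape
(19, 29, 3)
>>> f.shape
(5,)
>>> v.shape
(5, 5)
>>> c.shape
(5, 29, 19)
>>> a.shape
(5, 5)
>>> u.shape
(5, 5)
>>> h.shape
(5, 5)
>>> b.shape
(5, 5)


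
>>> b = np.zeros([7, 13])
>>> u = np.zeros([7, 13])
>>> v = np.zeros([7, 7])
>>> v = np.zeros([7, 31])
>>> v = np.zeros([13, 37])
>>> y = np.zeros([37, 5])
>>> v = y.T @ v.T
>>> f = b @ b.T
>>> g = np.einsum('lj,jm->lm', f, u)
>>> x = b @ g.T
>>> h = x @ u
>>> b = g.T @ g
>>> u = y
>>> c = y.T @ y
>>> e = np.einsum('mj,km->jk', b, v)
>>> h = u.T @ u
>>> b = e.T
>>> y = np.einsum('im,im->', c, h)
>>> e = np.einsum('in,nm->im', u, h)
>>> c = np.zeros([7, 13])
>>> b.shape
(5, 13)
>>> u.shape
(37, 5)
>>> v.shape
(5, 13)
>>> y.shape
()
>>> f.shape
(7, 7)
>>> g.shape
(7, 13)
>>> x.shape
(7, 7)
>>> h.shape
(5, 5)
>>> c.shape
(7, 13)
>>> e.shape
(37, 5)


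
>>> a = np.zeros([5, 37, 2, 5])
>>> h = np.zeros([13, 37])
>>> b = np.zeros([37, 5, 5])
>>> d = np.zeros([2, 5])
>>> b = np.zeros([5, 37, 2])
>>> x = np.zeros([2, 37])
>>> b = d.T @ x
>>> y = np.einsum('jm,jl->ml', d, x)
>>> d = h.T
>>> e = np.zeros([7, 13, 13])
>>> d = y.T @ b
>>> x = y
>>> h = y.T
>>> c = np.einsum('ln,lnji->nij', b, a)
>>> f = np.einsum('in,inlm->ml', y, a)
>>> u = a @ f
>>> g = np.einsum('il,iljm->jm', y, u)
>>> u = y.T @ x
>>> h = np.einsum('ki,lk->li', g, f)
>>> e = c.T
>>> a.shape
(5, 37, 2, 5)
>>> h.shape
(5, 2)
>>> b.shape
(5, 37)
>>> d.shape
(37, 37)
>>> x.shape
(5, 37)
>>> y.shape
(5, 37)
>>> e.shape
(2, 5, 37)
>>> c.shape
(37, 5, 2)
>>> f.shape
(5, 2)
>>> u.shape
(37, 37)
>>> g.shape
(2, 2)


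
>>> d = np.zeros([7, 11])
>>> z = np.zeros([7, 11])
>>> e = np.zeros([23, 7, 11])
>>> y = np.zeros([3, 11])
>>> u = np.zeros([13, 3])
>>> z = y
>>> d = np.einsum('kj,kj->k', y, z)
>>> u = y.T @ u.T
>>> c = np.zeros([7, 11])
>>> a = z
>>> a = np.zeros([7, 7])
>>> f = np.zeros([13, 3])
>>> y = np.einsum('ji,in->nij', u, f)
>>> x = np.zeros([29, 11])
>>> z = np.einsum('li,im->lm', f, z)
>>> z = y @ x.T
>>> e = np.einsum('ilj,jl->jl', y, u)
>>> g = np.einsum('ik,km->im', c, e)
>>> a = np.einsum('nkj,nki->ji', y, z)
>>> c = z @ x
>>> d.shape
(3,)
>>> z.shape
(3, 13, 29)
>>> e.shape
(11, 13)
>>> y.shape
(3, 13, 11)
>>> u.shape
(11, 13)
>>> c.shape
(3, 13, 11)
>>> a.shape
(11, 29)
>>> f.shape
(13, 3)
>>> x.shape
(29, 11)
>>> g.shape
(7, 13)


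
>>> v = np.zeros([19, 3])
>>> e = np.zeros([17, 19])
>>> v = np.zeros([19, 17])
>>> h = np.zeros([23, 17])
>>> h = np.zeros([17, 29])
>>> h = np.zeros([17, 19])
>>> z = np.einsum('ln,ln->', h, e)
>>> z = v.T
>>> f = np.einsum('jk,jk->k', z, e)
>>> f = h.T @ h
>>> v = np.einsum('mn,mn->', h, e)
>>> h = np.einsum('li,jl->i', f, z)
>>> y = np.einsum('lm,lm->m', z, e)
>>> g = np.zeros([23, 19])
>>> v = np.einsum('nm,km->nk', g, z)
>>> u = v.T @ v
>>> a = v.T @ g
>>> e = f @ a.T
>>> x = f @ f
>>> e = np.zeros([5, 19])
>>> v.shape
(23, 17)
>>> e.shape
(5, 19)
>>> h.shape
(19,)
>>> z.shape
(17, 19)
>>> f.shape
(19, 19)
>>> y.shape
(19,)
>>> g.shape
(23, 19)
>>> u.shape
(17, 17)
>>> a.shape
(17, 19)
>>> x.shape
(19, 19)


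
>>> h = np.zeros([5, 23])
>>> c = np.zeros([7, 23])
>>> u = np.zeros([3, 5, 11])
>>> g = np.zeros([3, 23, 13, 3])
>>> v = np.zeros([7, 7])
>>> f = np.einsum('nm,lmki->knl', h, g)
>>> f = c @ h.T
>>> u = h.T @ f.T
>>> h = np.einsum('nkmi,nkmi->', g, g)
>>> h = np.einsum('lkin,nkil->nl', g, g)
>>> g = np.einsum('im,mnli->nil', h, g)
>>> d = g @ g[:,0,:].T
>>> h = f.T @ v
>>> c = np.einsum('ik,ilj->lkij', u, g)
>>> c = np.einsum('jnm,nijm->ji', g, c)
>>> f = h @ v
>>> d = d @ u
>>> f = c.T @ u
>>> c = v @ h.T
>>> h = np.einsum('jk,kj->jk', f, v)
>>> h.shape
(7, 7)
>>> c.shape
(7, 5)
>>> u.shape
(23, 7)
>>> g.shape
(23, 3, 13)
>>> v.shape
(7, 7)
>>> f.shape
(7, 7)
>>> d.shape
(23, 3, 7)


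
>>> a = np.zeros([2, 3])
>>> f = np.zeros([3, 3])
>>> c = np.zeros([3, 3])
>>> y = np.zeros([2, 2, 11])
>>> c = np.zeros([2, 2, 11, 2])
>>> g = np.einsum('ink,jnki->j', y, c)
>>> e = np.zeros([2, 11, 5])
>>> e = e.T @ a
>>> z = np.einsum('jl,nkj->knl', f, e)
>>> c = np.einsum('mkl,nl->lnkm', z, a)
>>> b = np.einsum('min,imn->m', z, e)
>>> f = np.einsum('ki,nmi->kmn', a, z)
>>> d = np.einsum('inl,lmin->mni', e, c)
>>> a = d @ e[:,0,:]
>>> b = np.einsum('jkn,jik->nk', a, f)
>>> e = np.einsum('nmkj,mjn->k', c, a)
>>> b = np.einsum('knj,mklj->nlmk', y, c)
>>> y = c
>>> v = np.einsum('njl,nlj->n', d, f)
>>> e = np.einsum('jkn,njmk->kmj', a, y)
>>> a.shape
(2, 11, 3)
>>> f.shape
(2, 5, 11)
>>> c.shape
(3, 2, 5, 11)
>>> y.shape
(3, 2, 5, 11)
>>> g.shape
(2,)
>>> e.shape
(11, 5, 2)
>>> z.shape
(11, 5, 3)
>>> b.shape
(2, 5, 3, 2)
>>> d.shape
(2, 11, 5)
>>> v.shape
(2,)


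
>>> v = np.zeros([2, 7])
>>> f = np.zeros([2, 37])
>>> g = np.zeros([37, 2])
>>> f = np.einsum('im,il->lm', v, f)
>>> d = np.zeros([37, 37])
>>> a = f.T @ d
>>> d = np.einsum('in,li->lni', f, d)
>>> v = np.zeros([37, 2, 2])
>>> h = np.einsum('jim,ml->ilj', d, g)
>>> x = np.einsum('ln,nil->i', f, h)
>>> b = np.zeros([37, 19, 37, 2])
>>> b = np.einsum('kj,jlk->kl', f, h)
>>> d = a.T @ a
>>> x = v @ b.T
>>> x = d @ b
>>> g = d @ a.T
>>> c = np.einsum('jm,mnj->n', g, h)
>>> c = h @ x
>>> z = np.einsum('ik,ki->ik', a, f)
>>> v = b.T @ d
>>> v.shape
(2, 37)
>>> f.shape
(37, 7)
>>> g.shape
(37, 7)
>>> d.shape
(37, 37)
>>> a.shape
(7, 37)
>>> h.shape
(7, 2, 37)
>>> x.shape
(37, 2)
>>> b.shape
(37, 2)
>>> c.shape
(7, 2, 2)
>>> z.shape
(7, 37)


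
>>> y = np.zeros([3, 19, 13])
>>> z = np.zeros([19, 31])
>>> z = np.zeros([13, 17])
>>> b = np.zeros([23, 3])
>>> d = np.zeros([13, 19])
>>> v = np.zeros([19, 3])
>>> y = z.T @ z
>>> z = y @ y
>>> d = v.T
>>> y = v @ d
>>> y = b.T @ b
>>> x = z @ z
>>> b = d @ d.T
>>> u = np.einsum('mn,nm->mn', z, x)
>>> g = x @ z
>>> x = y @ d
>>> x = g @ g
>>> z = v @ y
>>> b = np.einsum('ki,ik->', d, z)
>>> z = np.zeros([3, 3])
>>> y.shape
(3, 3)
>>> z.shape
(3, 3)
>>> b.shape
()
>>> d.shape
(3, 19)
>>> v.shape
(19, 3)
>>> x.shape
(17, 17)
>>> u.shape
(17, 17)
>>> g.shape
(17, 17)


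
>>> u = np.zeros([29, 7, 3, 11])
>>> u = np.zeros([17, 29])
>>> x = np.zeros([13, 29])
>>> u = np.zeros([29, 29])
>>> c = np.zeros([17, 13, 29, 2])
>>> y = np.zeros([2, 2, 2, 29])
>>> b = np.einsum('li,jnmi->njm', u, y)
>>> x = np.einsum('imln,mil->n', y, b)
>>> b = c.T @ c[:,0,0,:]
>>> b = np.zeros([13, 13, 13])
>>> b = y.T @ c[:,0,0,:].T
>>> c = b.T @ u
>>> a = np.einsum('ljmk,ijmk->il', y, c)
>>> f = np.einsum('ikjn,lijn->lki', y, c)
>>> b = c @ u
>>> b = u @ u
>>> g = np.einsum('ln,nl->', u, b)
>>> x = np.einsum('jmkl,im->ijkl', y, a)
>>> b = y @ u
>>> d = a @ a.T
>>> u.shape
(29, 29)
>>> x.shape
(17, 2, 2, 29)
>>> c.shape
(17, 2, 2, 29)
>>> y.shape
(2, 2, 2, 29)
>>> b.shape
(2, 2, 2, 29)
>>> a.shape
(17, 2)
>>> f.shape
(17, 2, 2)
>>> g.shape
()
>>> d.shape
(17, 17)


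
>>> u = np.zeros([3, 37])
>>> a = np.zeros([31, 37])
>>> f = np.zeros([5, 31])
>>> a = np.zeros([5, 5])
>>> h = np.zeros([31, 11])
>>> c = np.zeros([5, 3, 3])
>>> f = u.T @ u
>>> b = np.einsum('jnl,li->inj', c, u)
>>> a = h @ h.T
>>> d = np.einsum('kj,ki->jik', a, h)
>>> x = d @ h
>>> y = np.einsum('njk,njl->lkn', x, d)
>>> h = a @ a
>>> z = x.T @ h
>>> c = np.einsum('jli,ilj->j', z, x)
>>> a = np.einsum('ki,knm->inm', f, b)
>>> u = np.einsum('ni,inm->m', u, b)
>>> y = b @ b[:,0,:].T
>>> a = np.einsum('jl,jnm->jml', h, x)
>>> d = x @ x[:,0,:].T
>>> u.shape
(5,)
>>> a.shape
(31, 11, 31)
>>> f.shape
(37, 37)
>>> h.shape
(31, 31)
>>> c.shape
(11,)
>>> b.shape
(37, 3, 5)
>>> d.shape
(31, 11, 31)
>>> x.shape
(31, 11, 11)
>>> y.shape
(37, 3, 37)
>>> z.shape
(11, 11, 31)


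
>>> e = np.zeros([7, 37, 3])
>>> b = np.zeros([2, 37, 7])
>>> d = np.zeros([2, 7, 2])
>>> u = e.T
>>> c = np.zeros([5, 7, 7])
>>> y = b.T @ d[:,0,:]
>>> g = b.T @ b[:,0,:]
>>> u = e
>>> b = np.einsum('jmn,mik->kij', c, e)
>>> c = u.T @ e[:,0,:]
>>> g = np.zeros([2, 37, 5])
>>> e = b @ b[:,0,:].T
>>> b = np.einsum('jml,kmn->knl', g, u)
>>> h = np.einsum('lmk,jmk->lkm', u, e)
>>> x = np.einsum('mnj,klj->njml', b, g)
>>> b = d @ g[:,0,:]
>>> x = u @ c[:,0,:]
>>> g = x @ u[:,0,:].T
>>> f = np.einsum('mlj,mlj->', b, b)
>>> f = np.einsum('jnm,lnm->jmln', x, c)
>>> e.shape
(3, 37, 3)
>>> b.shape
(2, 7, 5)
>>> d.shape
(2, 7, 2)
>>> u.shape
(7, 37, 3)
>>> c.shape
(3, 37, 3)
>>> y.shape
(7, 37, 2)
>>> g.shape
(7, 37, 7)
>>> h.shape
(7, 3, 37)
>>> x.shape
(7, 37, 3)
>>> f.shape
(7, 3, 3, 37)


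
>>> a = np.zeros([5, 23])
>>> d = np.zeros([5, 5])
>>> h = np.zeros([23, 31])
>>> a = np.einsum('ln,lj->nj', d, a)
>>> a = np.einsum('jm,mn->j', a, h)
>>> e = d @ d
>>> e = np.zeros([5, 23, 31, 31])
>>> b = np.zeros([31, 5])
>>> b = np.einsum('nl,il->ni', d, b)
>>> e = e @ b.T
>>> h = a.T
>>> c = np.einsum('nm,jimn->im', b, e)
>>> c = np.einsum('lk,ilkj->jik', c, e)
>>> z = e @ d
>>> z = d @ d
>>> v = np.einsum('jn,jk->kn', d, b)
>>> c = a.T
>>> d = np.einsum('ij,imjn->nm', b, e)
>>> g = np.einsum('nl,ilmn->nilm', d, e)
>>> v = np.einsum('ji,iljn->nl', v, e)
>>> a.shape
(5,)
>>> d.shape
(5, 23)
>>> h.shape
(5,)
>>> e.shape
(5, 23, 31, 5)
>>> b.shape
(5, 31)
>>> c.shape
(5,)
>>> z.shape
(5, 5)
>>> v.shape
(5, 23)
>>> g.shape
(5, 5, 23, 31)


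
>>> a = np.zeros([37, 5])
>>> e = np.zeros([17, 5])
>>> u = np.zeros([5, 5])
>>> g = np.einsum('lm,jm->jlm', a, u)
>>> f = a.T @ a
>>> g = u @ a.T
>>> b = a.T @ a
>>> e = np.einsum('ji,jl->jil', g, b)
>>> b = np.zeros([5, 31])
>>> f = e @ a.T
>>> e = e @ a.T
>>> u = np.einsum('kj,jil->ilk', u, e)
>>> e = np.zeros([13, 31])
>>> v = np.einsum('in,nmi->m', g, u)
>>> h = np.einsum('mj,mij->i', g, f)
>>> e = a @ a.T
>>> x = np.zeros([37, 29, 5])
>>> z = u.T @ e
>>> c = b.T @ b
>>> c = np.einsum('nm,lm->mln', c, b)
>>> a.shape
(37, 5)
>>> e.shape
(37, 37)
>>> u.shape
(37, 37, 5)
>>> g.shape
(5, 37)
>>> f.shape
(5, 37, 37)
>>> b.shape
(5, 31)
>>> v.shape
(37,)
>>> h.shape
(37,)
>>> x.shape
(37, 29, 5)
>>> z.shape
(5, 37, 37)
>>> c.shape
(31, 5, 31)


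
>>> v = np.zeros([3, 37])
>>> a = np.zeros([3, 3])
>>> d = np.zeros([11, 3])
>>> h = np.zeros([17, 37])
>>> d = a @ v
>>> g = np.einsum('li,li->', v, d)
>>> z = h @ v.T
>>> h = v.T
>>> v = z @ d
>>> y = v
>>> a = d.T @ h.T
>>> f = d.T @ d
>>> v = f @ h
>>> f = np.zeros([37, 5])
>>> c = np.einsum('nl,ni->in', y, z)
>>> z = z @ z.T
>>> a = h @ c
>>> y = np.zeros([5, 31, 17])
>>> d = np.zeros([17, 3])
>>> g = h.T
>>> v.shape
(37, 3)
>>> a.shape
(37, 17)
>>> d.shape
(17, 3)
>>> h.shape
(37, 3)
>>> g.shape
(3, 37)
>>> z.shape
(17, 17)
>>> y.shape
(5, 31, 17)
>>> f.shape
(37, 5)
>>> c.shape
(3, 17)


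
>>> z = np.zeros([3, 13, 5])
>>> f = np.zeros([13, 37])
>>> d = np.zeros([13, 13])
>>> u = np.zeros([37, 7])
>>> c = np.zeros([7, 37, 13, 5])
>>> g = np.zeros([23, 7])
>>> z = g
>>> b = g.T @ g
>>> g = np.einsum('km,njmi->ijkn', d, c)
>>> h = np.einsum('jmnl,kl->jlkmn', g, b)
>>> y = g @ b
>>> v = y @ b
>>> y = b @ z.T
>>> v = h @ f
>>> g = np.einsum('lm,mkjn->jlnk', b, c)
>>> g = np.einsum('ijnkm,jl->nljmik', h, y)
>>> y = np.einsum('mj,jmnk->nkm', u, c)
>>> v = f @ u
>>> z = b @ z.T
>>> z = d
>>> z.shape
(13, 13)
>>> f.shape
(13, 37)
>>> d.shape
(13, 13)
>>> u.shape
(37, 7)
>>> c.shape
(7, 37, 13, 5)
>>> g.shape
(7, 23, 7, 13, 5, 37)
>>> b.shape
(7, 7)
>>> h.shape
(5, 7, 7, 37, 13)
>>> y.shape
(13, 5, 37)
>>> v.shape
(13, 7)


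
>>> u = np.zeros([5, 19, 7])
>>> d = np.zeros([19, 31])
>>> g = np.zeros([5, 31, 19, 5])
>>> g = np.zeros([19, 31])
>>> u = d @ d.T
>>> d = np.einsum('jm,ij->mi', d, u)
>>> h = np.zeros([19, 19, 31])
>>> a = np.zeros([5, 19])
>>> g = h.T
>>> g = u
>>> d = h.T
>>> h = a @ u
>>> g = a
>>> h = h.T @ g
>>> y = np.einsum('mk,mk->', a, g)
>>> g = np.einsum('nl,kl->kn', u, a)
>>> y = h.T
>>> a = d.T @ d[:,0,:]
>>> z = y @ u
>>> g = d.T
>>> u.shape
(19, 19)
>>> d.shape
(31, 19, 19)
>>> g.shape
(19, 19, 31)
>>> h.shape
(19, 19)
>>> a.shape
(19, 19, 19)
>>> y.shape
(19, 19)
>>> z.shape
(19, 19)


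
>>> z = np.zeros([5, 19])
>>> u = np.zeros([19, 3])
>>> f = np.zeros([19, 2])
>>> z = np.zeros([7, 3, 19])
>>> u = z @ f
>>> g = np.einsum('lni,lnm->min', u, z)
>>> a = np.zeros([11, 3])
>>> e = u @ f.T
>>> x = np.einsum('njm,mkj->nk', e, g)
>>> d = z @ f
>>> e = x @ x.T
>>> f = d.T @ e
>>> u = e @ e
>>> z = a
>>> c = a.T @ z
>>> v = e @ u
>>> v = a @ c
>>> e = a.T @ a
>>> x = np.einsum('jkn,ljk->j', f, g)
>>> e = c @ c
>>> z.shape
(11, 3)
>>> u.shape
(7, 7)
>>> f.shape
(2, 3, 7)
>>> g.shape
(19, 2, 3)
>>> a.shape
(11, 3)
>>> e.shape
(3, 3)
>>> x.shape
(2,)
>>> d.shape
(7, 3, 2)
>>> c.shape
(3, 3)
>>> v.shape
(11, 3)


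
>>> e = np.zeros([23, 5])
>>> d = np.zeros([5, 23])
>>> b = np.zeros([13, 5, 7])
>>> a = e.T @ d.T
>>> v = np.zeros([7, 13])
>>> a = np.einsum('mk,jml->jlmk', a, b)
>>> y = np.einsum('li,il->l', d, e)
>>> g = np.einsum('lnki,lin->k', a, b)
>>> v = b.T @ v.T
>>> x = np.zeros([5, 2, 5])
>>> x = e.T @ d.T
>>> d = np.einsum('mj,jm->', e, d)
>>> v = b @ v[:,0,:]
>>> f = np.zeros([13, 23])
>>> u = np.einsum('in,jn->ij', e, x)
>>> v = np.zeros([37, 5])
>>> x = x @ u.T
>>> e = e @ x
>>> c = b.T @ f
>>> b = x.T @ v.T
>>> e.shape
(23, 23)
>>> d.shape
()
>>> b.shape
(23, 37)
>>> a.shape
(13, 7, 5, 5)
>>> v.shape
(37, 5)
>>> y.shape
(5,)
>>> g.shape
(5,)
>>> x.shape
(5, 23)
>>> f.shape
(13, 23)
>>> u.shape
(23, 5)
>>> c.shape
(7, 5, 23)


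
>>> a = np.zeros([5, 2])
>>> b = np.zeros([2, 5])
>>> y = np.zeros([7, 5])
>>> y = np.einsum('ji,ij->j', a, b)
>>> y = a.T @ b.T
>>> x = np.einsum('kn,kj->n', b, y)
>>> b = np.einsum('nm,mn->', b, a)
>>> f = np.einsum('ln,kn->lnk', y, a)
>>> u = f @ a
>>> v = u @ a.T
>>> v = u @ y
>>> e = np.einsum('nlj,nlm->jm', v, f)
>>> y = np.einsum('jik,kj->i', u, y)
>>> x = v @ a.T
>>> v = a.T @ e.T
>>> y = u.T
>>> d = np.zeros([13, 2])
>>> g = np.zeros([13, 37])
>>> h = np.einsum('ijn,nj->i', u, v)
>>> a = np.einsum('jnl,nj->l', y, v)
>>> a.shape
(2,)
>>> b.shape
()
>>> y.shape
(2, 2, 2)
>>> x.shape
(2, 2, 5)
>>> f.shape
(2, 2, 5)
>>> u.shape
(2, 2, 2)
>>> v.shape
(2, 2)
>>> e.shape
(2, 5)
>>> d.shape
(13, 2)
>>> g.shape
(13, 37)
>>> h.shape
(2,)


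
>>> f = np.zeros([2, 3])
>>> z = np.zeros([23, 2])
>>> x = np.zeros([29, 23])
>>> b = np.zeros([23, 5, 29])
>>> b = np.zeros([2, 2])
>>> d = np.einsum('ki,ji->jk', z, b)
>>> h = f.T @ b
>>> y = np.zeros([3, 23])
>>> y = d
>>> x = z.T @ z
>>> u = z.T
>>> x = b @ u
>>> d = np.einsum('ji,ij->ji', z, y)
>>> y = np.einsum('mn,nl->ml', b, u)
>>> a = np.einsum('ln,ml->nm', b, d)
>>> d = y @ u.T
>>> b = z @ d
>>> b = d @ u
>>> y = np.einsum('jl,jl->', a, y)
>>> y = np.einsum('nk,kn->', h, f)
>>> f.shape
(2, 3)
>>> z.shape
(23, 2)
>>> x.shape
(2, 23)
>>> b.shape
(2, 23)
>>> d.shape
(2, 2)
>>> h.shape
(3, 2)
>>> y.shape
()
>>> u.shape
(2, 23)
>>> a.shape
(2, 23)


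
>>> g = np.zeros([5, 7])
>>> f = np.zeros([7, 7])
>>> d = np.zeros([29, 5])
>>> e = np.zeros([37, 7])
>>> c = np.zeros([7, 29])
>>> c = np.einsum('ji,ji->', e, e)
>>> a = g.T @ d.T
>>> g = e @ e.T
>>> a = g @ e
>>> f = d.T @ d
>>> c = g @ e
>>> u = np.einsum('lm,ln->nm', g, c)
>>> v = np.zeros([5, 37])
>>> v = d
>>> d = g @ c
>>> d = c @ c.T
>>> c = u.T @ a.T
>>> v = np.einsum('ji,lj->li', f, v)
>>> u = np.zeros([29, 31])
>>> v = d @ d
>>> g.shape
(37, 37)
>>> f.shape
(5, 5)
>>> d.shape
(37, 37)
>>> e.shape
(37, 7)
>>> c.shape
(37, 37)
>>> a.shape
(37, 7)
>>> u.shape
(29, 31)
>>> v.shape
(37, 37)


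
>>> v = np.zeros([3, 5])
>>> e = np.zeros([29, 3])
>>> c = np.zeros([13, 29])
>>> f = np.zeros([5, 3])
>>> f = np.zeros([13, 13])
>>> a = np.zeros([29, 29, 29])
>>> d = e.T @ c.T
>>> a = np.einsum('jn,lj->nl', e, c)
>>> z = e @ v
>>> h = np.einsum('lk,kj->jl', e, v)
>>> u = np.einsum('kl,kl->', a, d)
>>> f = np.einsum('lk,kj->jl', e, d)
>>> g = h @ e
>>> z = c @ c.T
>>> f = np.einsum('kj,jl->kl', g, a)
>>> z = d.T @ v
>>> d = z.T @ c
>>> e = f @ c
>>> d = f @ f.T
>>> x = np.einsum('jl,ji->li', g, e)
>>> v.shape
(3, 5)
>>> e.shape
(5, 29)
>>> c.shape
(13, 29)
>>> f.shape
(5, 13)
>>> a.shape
(3, 13)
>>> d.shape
(5, 5)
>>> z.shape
(13, 5)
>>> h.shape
(5, 29)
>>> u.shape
()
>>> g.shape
(5, 3)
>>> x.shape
(3, 29)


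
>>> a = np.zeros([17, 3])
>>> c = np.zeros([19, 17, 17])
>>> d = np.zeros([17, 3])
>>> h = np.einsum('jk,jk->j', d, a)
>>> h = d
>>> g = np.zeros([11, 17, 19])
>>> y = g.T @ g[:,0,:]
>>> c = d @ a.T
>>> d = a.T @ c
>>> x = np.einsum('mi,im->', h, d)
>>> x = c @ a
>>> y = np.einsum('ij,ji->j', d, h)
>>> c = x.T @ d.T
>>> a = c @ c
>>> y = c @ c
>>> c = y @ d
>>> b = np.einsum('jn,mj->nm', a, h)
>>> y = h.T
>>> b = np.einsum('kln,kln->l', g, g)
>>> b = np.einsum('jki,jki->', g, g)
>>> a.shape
(3, 3)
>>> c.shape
(3, 17)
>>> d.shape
(3, 17)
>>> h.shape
(17, 3)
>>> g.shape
(11, 17, 19)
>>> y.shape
(3, 17)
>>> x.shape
(17, 3)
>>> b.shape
()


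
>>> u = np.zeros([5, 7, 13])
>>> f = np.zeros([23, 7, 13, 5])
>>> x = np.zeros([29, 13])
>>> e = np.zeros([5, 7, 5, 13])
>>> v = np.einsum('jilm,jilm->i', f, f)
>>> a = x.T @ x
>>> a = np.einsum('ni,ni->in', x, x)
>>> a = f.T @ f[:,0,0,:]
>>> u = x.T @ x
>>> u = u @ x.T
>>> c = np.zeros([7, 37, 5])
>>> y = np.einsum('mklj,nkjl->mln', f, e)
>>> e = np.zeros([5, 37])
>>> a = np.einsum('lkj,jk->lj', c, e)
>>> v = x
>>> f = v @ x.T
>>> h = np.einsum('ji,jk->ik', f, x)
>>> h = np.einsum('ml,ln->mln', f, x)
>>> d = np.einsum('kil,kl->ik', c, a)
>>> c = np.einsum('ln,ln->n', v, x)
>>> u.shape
(13, 29)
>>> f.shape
(29, 29)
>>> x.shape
(29, 13)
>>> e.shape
(5, 37)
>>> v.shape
(29, 13)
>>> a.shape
(7, 5)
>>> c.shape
(13,)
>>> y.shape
(23, 13, 5)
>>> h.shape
(29, 29, 13)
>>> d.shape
(37, 7)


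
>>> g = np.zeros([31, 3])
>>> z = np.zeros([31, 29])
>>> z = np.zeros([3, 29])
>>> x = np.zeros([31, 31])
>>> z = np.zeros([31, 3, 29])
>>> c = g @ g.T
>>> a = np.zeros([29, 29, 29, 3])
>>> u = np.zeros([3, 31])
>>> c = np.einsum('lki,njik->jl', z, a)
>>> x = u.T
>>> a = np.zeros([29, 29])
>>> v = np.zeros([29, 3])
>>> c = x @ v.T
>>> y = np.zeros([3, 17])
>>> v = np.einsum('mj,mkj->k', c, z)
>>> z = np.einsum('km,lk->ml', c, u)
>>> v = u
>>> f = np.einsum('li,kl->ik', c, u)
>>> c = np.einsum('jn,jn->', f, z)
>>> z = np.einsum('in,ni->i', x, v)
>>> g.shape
(31, 3)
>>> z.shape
(31,)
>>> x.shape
(31, 3)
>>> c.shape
()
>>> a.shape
(29, 29)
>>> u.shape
(3, 31)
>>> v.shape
(3, 31)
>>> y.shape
(3, 17)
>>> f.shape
(29, 3)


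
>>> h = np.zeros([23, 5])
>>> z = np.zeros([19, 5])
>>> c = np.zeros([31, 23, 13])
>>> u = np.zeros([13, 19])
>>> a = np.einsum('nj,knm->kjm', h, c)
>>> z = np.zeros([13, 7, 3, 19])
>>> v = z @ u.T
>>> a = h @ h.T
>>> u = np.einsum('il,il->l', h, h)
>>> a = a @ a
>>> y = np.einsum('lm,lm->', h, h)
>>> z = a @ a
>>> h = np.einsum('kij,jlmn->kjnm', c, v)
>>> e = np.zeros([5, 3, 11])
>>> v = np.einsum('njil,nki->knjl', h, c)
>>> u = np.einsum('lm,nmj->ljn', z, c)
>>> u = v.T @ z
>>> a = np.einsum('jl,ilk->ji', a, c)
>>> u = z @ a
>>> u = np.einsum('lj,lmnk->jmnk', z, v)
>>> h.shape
(31, 13, 13, 3)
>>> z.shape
(23, 23)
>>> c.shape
(31, 23, 13)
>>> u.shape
(23, 31, 13, 3)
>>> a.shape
(23, 31)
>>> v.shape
(23, 31, 13, 3)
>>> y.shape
()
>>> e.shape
(5, 3, 11)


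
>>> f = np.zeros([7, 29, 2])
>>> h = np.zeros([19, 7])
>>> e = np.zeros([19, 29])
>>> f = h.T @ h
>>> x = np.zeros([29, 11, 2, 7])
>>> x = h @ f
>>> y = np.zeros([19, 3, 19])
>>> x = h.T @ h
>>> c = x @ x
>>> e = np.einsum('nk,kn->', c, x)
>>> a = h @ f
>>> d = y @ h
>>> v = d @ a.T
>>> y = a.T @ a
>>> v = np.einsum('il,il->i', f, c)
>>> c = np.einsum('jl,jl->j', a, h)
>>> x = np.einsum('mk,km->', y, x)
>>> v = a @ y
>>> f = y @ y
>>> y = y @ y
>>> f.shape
(7, 7)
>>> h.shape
(19, 7)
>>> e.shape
()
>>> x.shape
()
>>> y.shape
(7, 7)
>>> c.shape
(19,)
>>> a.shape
(19, 7)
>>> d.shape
(19, 3, 7)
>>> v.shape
(19, 7)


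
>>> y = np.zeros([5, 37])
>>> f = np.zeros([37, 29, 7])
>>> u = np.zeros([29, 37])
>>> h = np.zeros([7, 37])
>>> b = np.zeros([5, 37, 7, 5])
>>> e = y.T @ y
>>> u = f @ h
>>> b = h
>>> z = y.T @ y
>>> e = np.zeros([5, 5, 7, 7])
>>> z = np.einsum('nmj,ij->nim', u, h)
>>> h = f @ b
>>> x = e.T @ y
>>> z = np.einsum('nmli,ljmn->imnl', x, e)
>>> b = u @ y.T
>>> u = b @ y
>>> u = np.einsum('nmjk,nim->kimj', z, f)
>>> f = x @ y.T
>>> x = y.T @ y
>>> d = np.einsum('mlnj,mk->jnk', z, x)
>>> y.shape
(5, 37)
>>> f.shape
(7, 7, 5, 5)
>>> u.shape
(5, 29, 7, 7)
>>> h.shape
(37, 29, 37)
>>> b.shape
(37, 29, 5)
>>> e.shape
(5, 5, 7, 7)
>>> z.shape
(37, 7, 7, 5)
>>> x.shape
(37, 37)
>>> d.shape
(5, 7, 37)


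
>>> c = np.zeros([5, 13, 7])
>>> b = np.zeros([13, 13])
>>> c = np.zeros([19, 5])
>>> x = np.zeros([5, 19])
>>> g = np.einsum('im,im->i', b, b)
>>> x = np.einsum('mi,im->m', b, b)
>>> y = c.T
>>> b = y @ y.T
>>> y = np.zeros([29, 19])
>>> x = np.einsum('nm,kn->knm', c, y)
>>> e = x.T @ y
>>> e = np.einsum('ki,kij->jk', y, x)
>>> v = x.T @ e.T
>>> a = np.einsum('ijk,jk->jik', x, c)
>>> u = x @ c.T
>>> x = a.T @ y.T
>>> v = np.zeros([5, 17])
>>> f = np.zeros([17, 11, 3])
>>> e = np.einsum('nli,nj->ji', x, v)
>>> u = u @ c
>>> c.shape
(19, 5)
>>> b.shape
(5, 5)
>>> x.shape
(5, 29, 29)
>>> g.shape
(13,)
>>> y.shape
(29, 19)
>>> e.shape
(17, 29)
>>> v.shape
(5, 17)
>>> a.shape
(19, 29, 5)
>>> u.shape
(29, 19, 5)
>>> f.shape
(17, 11, 3)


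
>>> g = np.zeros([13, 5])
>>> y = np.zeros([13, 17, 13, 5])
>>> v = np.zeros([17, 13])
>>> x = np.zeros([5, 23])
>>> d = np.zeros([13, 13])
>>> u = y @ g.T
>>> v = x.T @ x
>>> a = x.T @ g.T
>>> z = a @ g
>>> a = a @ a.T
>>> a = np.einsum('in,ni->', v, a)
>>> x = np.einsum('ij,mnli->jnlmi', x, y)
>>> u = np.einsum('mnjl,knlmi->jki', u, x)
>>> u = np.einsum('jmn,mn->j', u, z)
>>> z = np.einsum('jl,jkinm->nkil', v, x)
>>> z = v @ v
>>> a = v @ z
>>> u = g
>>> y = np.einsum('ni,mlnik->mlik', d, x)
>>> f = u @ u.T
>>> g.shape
(13, 5)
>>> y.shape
(23, 17, 13, 5)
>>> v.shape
(23, 23)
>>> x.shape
(23, 17, 13, 13, 5)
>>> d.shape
(13, 13)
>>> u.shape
(13, 5)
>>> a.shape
(23, 23)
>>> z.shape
(23, 23)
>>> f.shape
(13, 13)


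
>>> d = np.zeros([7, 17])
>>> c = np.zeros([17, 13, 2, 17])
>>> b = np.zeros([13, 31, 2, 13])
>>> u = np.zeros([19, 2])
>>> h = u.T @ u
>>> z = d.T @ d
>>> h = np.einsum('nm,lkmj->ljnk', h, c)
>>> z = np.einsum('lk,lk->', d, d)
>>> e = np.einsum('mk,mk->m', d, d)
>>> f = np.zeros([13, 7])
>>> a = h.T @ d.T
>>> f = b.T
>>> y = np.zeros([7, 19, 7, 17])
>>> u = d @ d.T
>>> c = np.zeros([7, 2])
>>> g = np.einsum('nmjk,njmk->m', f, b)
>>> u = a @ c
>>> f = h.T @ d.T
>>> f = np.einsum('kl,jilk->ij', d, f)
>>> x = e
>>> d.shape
(7, 17)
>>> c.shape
(7, 2)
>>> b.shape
(13, 31, 2, 13)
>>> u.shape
(13, 2, 17, 2)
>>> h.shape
(17, 17, 2, 13)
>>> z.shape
()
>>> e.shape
(7,)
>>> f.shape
(2, 13)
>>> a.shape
(13, 2, 17, 7)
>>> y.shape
(7, 19, 7, 17)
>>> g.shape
(2,)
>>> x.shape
(7,)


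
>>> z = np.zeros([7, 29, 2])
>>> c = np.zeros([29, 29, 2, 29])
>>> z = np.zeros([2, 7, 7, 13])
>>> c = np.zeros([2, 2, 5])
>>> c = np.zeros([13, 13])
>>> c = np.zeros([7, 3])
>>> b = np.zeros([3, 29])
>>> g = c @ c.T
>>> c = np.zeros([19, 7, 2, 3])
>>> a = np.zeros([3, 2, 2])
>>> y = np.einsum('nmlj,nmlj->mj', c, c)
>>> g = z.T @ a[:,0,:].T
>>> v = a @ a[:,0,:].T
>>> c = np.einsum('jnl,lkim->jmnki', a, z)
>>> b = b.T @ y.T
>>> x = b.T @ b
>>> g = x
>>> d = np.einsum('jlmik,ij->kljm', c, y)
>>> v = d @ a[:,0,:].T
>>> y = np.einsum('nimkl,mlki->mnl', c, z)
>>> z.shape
(2, 7, 7, 13)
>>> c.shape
(3, 13, 2, 7, 7)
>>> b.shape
(29, 7)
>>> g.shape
(7, 7)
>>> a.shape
(3, 2, 2)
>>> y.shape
(2, 3, 7)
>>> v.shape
(7, 13, 3, 3)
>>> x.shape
(7, 7)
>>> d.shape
(7, 13, 3, 2)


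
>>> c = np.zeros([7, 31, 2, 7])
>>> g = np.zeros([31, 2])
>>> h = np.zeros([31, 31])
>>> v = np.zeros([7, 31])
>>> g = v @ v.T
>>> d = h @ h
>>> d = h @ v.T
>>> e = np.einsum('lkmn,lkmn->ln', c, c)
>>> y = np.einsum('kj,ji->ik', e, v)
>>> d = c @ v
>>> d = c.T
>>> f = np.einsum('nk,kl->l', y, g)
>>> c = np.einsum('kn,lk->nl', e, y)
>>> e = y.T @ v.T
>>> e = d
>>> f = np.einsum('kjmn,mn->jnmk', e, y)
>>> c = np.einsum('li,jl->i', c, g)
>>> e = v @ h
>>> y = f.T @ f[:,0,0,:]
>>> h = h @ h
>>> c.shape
(31,)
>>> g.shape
(7, 7)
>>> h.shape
(31, 31)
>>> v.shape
(7, 31)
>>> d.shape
(7, 2, 31, 7)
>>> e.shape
(7, 31)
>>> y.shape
(7, 31, 7, 7)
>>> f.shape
(2, 7, 31, 7)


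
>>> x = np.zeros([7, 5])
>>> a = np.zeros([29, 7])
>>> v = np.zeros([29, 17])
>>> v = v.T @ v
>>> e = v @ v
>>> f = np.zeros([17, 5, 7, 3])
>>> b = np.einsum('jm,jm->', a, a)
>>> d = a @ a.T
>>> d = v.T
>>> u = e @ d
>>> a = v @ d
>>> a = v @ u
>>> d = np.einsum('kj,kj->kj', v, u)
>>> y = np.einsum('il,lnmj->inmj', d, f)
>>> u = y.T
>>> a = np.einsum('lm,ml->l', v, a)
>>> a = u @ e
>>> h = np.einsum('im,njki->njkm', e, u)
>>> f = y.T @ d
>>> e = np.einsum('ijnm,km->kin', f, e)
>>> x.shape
(7, 5)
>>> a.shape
(3, 7, 5, 17)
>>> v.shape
(17, 17)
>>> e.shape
(17, 3, 5)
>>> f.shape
(3, 7, 5, 17)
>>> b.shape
()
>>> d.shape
(17, 17)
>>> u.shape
(3, 7, 5, 17)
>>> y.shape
(17, 5, 7, 3)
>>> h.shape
(3, 7, 5, 17)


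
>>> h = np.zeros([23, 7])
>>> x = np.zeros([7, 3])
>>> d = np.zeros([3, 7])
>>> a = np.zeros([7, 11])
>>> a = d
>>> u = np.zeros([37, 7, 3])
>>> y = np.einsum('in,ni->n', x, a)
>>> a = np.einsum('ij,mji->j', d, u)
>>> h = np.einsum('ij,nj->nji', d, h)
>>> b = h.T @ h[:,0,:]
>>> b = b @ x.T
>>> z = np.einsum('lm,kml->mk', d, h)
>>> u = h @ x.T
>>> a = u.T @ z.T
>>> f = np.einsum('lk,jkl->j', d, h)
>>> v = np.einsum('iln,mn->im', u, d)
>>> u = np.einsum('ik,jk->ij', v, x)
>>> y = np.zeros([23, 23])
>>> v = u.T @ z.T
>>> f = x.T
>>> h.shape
(23, 7, 3)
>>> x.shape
(7, 3)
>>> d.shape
(3, 7)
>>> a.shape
(7, 7, 7)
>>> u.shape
(23, 7)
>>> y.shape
(23, 23)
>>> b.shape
(3, 7, 7)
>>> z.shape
(7, 23)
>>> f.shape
(3, 7)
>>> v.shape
(7, 7)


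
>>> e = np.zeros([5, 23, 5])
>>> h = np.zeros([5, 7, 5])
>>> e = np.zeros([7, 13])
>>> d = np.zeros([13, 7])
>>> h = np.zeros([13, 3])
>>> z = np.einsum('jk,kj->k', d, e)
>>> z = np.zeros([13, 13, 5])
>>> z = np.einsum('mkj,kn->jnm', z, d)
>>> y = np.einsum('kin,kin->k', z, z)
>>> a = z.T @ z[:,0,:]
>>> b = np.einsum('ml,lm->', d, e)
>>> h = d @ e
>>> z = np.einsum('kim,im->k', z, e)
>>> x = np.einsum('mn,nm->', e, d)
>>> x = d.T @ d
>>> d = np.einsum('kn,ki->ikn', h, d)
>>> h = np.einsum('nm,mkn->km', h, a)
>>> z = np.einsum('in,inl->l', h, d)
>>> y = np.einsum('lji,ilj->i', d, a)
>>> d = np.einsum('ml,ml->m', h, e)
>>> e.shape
(7, 13)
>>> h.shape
(7, 13)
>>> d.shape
(7,)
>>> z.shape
(13,)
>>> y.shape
(13,)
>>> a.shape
(13, 7, 13)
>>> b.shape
()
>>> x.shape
(7, 7)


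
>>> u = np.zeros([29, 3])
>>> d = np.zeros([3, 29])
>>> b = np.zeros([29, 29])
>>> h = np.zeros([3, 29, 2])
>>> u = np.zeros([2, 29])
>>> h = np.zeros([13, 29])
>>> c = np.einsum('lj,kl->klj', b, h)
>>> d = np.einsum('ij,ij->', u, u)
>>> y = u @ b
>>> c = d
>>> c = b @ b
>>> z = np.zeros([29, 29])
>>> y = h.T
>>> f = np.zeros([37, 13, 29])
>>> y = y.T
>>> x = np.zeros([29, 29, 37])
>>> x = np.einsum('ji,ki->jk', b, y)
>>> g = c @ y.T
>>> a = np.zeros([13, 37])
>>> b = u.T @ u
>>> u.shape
(2, 29)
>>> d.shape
()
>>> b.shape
(29, 29)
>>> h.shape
(13, 29)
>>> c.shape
(29, 29)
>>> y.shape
(13, 29)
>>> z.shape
(29, 29)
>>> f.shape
(37, 13, 29)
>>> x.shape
(29, 13)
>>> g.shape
(29, 13)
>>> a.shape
(13, 37)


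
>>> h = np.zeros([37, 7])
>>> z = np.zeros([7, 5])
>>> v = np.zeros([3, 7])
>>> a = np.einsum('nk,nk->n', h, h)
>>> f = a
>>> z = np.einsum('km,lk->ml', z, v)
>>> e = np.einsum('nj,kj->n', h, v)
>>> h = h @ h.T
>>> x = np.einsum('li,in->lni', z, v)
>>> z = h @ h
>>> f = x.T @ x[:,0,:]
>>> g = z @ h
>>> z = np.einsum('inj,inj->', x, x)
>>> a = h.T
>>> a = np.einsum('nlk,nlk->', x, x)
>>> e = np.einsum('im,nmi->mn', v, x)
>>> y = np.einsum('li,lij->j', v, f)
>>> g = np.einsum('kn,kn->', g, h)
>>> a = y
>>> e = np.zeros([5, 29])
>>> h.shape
(37, 37)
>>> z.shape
()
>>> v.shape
(3, 7)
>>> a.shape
(3,)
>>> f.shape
(3, 7, 3)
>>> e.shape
(5, 29)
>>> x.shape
(5, 7, 3)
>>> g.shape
()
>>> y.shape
(3,)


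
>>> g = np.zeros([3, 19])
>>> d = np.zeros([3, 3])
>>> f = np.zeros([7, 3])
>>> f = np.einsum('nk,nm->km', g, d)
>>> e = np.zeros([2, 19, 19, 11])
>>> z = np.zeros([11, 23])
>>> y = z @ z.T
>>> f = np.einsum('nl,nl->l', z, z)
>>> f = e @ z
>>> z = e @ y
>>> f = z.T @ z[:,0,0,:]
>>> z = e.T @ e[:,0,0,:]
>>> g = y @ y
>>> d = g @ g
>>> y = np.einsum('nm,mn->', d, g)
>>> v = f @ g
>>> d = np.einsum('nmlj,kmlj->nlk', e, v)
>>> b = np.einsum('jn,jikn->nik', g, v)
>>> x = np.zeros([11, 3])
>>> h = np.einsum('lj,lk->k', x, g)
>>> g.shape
(11, 11)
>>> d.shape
(2, 19, 11)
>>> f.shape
(11, 19, 19, 11)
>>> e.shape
(2, 19, 19, 11)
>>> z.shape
(11, 19, 19, 11)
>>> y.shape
()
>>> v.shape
(11, 19, 19, 11)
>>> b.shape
(11, 19, 19)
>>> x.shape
(11, 3)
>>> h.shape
(11,)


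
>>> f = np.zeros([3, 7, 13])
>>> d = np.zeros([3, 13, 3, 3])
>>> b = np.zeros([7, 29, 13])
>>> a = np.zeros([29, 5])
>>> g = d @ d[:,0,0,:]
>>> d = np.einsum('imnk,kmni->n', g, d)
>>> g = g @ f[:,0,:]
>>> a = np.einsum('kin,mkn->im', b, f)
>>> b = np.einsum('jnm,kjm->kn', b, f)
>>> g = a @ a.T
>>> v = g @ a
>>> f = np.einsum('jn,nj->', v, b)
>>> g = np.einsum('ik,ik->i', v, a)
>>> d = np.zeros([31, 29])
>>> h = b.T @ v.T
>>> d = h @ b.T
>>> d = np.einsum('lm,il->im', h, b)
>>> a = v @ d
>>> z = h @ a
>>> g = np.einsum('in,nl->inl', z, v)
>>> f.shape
()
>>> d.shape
(3, 29)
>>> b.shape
(3, 29)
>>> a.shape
(29, 29)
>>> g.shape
(29, 29, 3)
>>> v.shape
(29, 3)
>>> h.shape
(29, 29)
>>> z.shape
(29, 29)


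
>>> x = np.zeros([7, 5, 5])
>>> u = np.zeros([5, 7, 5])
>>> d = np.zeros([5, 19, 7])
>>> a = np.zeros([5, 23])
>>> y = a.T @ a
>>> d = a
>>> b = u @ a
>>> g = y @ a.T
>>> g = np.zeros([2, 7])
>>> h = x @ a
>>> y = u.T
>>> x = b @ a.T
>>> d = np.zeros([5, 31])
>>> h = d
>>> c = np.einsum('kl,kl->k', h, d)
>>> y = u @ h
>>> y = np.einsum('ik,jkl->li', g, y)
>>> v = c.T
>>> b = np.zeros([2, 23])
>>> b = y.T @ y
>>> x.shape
(5, 7, 5)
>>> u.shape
(5, 7, 5)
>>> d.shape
(5, 31)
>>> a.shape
(5, 23)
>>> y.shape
(31, 2)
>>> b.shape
(2, 2)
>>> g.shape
(2, 7)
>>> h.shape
(5, 31)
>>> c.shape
(5,)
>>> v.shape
(5,)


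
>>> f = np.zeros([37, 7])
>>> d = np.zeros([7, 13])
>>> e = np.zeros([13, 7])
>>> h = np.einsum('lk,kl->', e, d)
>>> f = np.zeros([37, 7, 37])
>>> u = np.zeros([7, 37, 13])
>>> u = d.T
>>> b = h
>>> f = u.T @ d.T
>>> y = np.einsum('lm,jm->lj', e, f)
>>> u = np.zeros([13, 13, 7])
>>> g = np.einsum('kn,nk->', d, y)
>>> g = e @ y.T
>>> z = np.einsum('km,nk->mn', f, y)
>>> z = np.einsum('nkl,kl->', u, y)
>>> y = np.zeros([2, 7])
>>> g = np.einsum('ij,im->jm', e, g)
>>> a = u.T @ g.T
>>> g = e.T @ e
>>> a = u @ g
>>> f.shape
(7, 7)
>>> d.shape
(7, 13)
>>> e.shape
(13, 7)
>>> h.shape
()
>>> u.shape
(13, 13, 7)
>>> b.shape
()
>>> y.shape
(2, 7)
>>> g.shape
(7, 7)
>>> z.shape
()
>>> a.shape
(13, 13, 7)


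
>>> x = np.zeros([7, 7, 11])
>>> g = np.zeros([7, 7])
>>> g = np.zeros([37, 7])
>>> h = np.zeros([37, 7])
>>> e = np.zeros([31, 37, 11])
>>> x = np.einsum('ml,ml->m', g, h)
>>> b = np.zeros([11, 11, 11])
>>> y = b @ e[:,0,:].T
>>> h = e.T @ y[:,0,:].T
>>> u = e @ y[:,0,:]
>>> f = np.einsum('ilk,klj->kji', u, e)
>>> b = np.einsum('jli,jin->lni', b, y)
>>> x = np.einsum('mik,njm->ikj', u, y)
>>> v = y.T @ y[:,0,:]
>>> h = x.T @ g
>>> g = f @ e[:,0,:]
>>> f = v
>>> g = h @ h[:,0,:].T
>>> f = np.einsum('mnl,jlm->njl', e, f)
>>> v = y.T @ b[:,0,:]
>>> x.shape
(37, 31, 11)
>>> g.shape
(11, 31, 11)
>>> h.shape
(11, 31, 7)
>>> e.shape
(31, 37, 11)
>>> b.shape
(11, 31, 11)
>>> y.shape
(11, 11, 31)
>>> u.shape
(31, 37, 31)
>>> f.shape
(37, 31, 11)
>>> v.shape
(31, 11, 11)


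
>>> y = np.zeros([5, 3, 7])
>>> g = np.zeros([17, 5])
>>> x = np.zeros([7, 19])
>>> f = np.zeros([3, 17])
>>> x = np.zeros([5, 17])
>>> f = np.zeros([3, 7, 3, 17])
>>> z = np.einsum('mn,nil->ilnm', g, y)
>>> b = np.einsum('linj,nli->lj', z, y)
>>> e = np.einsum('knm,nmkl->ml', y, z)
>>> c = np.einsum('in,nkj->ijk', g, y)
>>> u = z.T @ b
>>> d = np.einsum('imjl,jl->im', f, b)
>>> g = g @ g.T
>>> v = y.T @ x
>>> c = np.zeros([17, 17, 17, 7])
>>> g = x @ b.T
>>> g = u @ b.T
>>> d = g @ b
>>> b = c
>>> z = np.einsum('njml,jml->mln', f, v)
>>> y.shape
(5, 3, 7)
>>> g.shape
(17, 5, 7, 3)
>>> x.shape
(5, 17)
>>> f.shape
(3, 7, 3, 17)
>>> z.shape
(3, 17, 3)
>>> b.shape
(17, 17, 17, 7)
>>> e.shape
(7, 17)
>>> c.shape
(17, 17, 17, 7)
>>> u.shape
(17, 5, 7, 17)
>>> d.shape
(17, 5, 7, 17)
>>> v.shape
(7, 3, 17)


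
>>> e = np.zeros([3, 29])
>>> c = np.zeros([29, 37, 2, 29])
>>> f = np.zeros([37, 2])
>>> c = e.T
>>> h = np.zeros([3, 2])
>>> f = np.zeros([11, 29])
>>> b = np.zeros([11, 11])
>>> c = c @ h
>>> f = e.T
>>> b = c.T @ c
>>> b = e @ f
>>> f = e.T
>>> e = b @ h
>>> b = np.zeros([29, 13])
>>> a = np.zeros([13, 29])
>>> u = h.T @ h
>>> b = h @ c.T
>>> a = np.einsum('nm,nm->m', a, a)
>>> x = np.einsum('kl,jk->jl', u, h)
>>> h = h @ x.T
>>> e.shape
(3, 2)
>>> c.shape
(29, 2)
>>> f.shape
(29, 3)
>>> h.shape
(3, 3)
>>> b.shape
(3, 29)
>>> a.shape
(29,)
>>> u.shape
(2, 2)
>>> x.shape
(3, 2)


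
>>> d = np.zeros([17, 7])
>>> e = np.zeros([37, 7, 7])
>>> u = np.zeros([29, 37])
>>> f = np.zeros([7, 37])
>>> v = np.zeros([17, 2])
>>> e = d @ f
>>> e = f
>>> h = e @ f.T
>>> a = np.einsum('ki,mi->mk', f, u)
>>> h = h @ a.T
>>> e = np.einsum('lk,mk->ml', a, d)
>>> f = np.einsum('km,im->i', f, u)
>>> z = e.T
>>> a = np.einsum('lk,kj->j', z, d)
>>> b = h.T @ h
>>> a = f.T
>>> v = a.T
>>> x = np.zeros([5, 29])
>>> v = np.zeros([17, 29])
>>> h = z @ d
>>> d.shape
(17, 7)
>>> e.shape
(17, 29)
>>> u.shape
(29, 37)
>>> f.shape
(29,)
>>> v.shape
(17, 29)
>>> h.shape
(29, 7)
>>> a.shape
(29,)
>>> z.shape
(29, 17)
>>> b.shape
(29, 29)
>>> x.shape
(5, 29)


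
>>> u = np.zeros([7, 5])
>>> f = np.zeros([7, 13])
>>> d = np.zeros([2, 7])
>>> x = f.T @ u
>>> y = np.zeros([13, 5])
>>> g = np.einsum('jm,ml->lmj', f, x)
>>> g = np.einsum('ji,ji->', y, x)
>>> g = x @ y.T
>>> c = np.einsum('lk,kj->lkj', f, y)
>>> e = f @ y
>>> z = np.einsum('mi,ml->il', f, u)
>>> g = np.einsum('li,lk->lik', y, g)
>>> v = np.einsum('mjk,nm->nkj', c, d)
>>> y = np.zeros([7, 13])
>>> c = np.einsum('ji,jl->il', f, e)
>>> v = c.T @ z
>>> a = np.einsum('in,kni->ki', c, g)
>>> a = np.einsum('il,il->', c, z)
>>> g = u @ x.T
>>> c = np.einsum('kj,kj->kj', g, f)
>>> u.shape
(7, 5)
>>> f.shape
(7, 13)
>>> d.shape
(2, 7)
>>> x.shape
(13, 5)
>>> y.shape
(7, 13)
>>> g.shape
(7, 13)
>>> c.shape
(7, 13)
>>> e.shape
(7, 5)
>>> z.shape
(13, 5)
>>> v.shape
(5, 5)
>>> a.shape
()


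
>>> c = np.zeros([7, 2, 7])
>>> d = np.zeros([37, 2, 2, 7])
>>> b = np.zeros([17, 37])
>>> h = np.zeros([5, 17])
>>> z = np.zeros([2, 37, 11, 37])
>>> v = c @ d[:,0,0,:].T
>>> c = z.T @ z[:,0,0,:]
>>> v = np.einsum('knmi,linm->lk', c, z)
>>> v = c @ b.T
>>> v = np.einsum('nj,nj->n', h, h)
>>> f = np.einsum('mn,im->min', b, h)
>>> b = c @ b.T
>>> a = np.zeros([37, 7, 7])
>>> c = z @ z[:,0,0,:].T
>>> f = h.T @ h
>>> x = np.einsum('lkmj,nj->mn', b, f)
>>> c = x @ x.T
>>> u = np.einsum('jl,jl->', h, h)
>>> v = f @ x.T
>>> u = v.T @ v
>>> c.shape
(37, 37)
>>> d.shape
(37, 2, 2, 7)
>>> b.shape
(37, 11, 37, 17)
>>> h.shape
(5, 17)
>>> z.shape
(2, 37, 11, 37)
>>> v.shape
(17, 37)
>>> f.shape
(17, 17)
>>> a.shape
(37, 7, 7)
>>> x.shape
(37, 17)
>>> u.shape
(37, 37)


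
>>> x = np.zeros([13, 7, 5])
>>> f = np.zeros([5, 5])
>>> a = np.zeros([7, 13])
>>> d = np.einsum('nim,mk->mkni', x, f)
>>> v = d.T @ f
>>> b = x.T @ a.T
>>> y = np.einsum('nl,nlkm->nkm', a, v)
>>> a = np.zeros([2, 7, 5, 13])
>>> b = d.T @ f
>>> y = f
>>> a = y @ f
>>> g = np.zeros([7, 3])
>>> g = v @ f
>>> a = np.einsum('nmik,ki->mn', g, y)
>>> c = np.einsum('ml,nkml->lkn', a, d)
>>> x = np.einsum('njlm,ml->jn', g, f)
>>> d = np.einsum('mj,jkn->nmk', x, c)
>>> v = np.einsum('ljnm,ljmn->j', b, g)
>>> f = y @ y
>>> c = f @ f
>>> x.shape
(13, 7)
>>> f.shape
(5, 5)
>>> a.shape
(13, 7)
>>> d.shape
(5, 13, 5)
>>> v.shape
(13,)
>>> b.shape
(7, 13, 5, 5)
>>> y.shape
(5, 5)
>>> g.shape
(7, 13, 5, 5)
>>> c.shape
(5, 5)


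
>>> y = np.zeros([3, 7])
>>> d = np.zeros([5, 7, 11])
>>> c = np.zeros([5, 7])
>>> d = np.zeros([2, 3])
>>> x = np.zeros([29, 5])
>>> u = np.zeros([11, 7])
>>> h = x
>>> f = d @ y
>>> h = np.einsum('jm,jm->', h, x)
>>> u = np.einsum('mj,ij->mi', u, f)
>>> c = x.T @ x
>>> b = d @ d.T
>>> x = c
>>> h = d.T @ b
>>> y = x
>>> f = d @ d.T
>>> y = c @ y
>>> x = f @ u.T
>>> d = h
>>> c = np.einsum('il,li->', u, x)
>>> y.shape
(5, 5)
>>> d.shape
(3, 2)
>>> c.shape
()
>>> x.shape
(2, 11)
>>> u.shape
(11, 2)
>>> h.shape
(3, 2)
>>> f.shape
(2, 2)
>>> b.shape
(2, 2)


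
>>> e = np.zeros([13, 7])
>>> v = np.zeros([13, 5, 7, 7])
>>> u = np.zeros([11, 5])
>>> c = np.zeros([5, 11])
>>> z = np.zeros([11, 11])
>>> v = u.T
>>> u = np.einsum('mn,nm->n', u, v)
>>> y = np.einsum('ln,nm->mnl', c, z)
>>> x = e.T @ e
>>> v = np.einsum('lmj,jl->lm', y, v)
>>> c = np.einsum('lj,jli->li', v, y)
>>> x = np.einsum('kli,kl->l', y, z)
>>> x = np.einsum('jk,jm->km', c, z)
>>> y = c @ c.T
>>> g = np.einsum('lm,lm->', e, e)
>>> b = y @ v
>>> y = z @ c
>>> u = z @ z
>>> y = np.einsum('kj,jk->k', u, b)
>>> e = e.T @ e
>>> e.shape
(7, 7)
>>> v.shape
(11, 11)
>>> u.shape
(11, 11)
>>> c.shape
(11, 5)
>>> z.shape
(11, 11)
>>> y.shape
(11,)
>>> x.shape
(5, 11)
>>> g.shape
()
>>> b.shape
(11, 11)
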